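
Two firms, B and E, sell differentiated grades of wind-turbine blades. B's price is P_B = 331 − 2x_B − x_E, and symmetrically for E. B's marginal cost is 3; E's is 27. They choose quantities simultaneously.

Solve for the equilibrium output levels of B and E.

Firm B's profit: π = x_B(331 − 2x_B − x_E) − 3x_B.
∂π/∂x_B = 328 − 4x_B − x_E = 0 ⇒ x_B = 82 − 0.25x_E.
Similarly x_E = 76 − 0.25x_B.
Substituting the second reaction function into the first: x_B = 82 − 0.25(76 − 0.25x_B), which gives 0.9375x_B = 63 ⇒ x_B = 67.2.
Then x_E = 76 − 0.25·67.2 = 59.2.

67.2, 59.2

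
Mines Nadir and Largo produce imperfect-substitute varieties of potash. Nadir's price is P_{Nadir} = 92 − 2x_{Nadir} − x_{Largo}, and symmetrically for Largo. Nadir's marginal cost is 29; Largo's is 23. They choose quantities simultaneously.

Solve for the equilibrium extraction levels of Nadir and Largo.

12.2, 14.2

Mine Nadir's profit: π = x_{Nadir}(92 − 2x_{Nadir} − x_{Largo}) − 29x_{Nadir}.
∂π/∂x_{Nadir} = 63 − 4x_{Nadir} − x_{Largo} = 0 ⇒ x_{Nadir} = 15.75 − 0.25x_{Largo}.
Similarly x_{Largo} = 17.25 − 0.25x_{Nadir}.
Substituting the second reaction function into the first: x_{Nadir} = 15.75 − 0.25(17.25 − 0.25x_{Nadir}), which gives 0.9375x_{Nadir} = 11.4375 ⇒ x_{Nadir} = 12.2.
Then x_{Largo} = 17.25 − 0.25·12.2 = 14.2.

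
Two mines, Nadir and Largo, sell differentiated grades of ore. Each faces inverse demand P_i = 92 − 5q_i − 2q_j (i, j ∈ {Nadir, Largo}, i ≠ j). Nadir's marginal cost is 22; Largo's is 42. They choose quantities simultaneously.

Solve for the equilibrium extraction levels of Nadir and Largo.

Mine Nadir's profit: π = q_{Nadir}(92 − 5q_{Nadir} − 2q_{Largo}) − 22q_{Nadir}.
∂π/∂q_{Nadir} = 70 − 10q_{Nadir} − 2q_{Largo} = 0 ⇒ q_{Nadir} = 7 − 0.2q_{Largo}.
Similarly q_{Largo} = 5 − 0.2q_{Nadir}.
Substituting the second reaction function into the first: q_{Nadir} = 7 − 0.2(5 − 0.2q_{Nadir}), which gives 0.96q_{Nadir} = 6 ⇒ q_{Nadir} = 6.25.
Then q_{Largo} = 5 − 0.2·6.25 = 3.75.

6.25, 3.75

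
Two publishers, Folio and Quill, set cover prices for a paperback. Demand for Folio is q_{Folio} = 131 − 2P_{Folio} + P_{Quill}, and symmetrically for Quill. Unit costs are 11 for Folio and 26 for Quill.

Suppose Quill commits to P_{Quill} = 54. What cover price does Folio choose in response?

51.75

Folio's profit: π = (P_{Folio} − 11)(131 − 2P_{Folio} + P_{Quill}).
∂π/∂P_{Folio} = 153 − 4P_{Folio} + P_{Quill} = 0 ⇒ P_{Folio} = 38.25 + 0.25P_{Quill}.
At P_{Quill} = 54: P_{Folio} = 38.25 + 0.25·54 = 51.75.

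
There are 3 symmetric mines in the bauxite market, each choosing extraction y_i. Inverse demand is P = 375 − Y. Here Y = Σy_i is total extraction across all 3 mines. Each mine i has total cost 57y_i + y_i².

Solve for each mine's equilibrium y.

53

A representative mine's profit is π_i = y_i(375 − Y) − 57y_i − y_i², with Y = y_i + Σ_{j≠i} y_j.
First-order condition: 318 − 4y_i − Σ_{j≠i} y_j = 0.
Imposing symmetry (y_j = y for all j) turns Σ_{j≠i} y_j into 2y, so 318 = 6y and y = 53.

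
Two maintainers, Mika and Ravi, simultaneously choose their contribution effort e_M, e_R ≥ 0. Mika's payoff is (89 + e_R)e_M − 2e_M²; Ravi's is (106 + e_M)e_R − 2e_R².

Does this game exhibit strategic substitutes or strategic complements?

Expanding Mika's payoff: 89e_M + e_Re_M − 2e_M².
∂π/∂e_M = 89 + e_R − 4e_M = 0, so e_M = 22.25 + 0.25e_R.
The best-response slope de_M/de_R = 0.25 > 0: the reaction function is upward-sloping, so the choices are strategic complements.

strategic complements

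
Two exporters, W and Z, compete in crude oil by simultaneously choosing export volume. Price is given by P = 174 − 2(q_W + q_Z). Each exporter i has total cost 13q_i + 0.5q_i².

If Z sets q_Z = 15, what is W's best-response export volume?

26.2

Exporter W's profit: π = q_W(174 − 2(q_W + q_Z)) − 13q_W − 0.5q_W².
∂π/∂q_W = 161 − 5q_W − 2q_Z = 0, so q_W = 32.2 − 0.4q_Z.
At q_Z = 15: q_W = 32.2 − 0.4·15 = 26.2.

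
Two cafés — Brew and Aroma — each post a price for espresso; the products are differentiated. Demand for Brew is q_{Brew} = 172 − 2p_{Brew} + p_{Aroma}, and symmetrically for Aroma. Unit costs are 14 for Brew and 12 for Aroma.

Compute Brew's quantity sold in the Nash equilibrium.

Brew's profit: π = (p_{Brew} − 14)(172 − 2p_{Brew} + p_{Aroma}).
∂π/∂p_{Brew} = 200 − 4p_{Brew} + p_{Aroma} = 0 ⇒ p_{Brew} = 50 + 0.25p_{Aroma}.
Similarly p_{Aroma} = 49 + 0.25p_{Brew}.
Plugging p_{Aroma} into Brew's best response: p_{Brew} = 50 + 0.25(49 + 0.25p_{Brew}) ⇒ 0.9375p_{Brew} = 62.25, so p_{Brew} = 66.4.
Then p_{Aroma} = 49 + 0.25·66.4 = 65.6.
q_{Brew} = 172 − 2·66.4 + 65.6 = 104.8.

104.8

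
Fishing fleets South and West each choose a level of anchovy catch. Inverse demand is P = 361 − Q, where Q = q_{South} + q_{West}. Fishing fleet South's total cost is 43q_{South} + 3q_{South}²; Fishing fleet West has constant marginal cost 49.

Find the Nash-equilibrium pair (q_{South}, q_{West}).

21.6, 145.2

Fishing fleet South's profit: π = q_{South}(361 − (q_{South} + q_{West})) − 43q_{South} − 3q_{South}².
∂π/∂q_{South} = 318 − 8q_{South} − q_{West} = 0, so q_{South} = 39.75 − 0.125q_{West}.
For West: ∂π/∂q_{West} = 312 − 2q_{West} − q_{South} = 0 ⇒ q_{West} = 156 − 0.5q_{South}.
Solving the two reaction functions simultaneously: (1 − (−0.125)(−0.5))q_{South} = 39.75 − 0.125·156, so 0.9375q_{South} = 20.25 and q_{South} = 21.6.
Then q_{West} = 156 − 0.5·21.6 = 145.2.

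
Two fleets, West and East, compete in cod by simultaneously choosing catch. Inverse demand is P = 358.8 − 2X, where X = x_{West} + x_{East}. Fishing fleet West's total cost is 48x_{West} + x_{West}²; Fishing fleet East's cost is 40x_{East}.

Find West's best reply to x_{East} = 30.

41.8

Fishing fleet West's profit: π = x_{West}(358.8 − 2(x_{West} + x_{East})) − 48x_{West} − x_{West}².
∂π/∂x_{West} = 310.8 − 6x_{West} − 2x_{East} = 0, so x_{West} = 51.8 − (1/3)x_{East}.
At x_{East} = 30: x_{West} = 51.8 − (1/3)·30 = 41.8.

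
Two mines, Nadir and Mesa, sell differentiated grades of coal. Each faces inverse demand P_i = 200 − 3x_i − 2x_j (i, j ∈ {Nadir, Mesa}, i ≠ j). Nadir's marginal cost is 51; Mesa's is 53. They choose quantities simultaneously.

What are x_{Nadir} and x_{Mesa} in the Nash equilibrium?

18.75, 18.25

Mine Nadir's profit: π = x_{Nadir}(200 − 3x_{Nadir} − 2x_{Mesa}) − 51x_{Nadir}.
∂π/∂x_{Nadir} = 149 − 6x_{Nadir} − 2x_{Mesa} = 0 ⇒ x_{Nadir} = 149/6 − (1/3)x_{Mesa}.
Similarly x_{Mesa} = 24.5 − (1/3)x_{Nadir}.
Substituting the second reaction function into the first: x_{Nadir} = 149/6 − (1/3)(24.5 − (1/3)x_{Nadir}), which gives (8/9)x_{Nadir} = 50/3 ⇒ x_{Nadir} = 18.75.
Then x_{Mesa} = 24.5 − (1/3)·18.75 = 18.25.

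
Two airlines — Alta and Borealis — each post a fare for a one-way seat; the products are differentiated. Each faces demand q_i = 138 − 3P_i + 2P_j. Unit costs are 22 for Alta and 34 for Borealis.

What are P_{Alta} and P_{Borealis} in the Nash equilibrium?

53.25, 57.75

Alta's profit: π = (P_{Alta} − 22)(138 − 3P_{Alta} + 2P_{Borealis}).
∂π/∂P_{Alta} = 204 − 6P_{Alta} + 2P_{Borealis} = 0 ⇒ P_{Alta} = 34 + (1/3)P_{Borealis}.
Similarly P_{Borealis} = 40 + (1/3)P_{Alta}.
Plugging P_{Borealis} into Alta's best response: P_{Alta} = 34 + (1/3)(40 + (1/3)P_{Alta}) ⇒ (8/9)P_{Alta} = 142/3, so P_{Alta} = 53.25.
Then P_{Borealis} = 40 + (1/3)·53.25 = 57.75.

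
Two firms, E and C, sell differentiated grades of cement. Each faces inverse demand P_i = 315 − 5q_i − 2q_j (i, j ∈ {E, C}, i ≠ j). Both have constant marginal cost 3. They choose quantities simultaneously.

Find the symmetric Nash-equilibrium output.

Firm E's profit: π = q_E(315 − 5q_E − 2q_C) − 3q_E.
∂π/∂q_E = 312 − 10q_E − 2q_C = 0 ⇒ q_E = 31.2 − 0.2q_C.
Setting q_E = q_C in the reaction function: q_E = 31.2 − 0.2q_E, so q_E = 31.2 / 1.2 = 26.

26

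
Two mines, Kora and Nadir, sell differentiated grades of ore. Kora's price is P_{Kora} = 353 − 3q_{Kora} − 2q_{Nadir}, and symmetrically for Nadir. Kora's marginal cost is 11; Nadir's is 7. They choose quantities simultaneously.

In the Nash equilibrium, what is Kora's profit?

5418.75

Mine Kora's profit: π = q_{Kora}(353 − 3q_{Kora} − 2q_{Nadir}) − 11q_{Kora}.
∂π/∂q_{Kora} = 342 − 6q_{Kora} − 2q_{Nadir} = 0 ⇒ q_{Kora} = 57 − (1/3)q_{Nadir}.
Similarly q_{Nadir} = 173/3 − (1/3)q_{Kora}.
Solving the two reaction functions simultaneously: (1 − (−1/3)(−1/3))q_{Kora} = 57 − (1/3)·(173/3), so (8/9)q_{Kora} = 340/9 and q_{Kora} = 42.5.
Then q_{Nadir} = 173/3 − (1/3)·42.5 = 43.5.
P_{Kora} = 353 − 3·42.5 − 2·43.5 = 138.5.
Profit = (138.5 − 11)·42.5 = 5418.75.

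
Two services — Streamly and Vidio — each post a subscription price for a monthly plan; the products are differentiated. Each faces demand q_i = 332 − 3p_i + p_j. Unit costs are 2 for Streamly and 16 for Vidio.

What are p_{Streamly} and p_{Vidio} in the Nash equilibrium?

Streamly's profit: π = (p_{Streamly} − 2)(332 − 3p_{Streamly} + p_{Vidio}).
∂π/∂p_{Streamly} = 338 − 6p_{Streamly} + p_{Vidio} = 0 ⇒ p_{Streamly} = 169/3 + (1/6)p_{Vidio}.
Similarly p_{Vidio} = 190/3 + (1/6)p_{Streamly}.
Substituting the second reaction function into the first: p_{Streamly} = 169/3 + (1/6)(190/3 + (1/6)p_{Streamly}), which gives (35/36)p_{Streamly} = 602/9 ⇒ p_{Streamly} = 68.8.
Then p_{Vidio} = 190/3 + (1/6)·68.8 = 74.8.

68.8, 74.8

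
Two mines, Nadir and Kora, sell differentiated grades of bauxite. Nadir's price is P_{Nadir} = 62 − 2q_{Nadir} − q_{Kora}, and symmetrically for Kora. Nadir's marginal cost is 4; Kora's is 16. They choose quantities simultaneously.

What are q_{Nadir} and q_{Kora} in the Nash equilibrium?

Mine Nadir's profit: π = q_{Nadir}(62 − 2q_{Nadir} − q_{Kora}) − 4q_{Nadir}.
∂π/∂q_{Nadir} = 58 − 4q_{Nadir} − q_{Kora} = 0 ⇒ q_{Nadir} = 14.5 − 0.25q_{Kora}.
Similarly q_{Kora} = 11.5 − 0.25q_{Nadir}.
Solving the two reaction functions simultaneously: (1 − (−0.25)(−0.25))q_{Nadir} = 14.5 − 0.25·11.5, so 0.9375q_{Nadir} = 11.625 and q_{Nadir} = 12.4.
Then q_{Kora} = 11.5 − 0.25·12.4 = 8.4.

12.4, 8.4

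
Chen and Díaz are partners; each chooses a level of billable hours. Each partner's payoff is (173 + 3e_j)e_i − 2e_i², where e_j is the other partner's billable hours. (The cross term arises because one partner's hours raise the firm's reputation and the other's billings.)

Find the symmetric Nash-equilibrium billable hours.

173

Chen's payoff is (173 + 3e_D)e_C − 2e_C².
∂π/∂e_C = 173 + 3e_D − 4e_C = 0, so e_C = 43.25 + 0.75e_D.
By symmetry e_D = e_C; substituting into the reaction function, 0.25e_C = 43.25 and e_C = 173.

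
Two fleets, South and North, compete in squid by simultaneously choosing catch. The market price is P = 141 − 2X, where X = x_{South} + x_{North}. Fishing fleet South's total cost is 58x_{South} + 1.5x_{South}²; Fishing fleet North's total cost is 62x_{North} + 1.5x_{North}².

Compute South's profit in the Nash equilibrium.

Fishing fleet South's profit: π = x_{South}(141 − 2(x_{South} + x_{North})) − 58x_{South} − 1.5x_{South}².
∂π/∂x_{South} = 83 − 7x_{South} − 2x_{North} = 0, so x_{South} = 83/7 − (2/7)x_{North}.
By the same steps for North: x_{North} = 79/7 − (2/7)x_{South}.
Solving the two reaction functions simultaneously: (1 − (−2/7)(−2/7))x_{South} = 83/7 − (2/7)·(79/7), so (45/49)x_{South} = 423/49 and x_{South} = 9.4.
Then x_{North} = 79/7 − (2/7)·9.4 = 8.6.
Price P = 141 − 2·18 = 105.
South's profit: (105 − 58)·9.4 − 1.5(9.4)² = 309.26.

309.26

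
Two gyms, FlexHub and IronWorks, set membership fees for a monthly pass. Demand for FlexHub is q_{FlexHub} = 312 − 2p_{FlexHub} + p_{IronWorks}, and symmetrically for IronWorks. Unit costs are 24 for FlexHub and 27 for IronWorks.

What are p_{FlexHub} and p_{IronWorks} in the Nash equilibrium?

FlexHub's profit: π = (p_{FlexHub} − 24)(312 − 2p_{FlexHub} + p_{IronWorks}).
∂π/∂p_{FlexHub} = 360 − 4p_{FlexHub} + p_{IronWorks} = 0 ⇒ p_{FlexHub} = 90 + 0.25p_{IronWorks}.
Similarly p_{IronWorks} = 91.5 + 0.25p_{FlexHub}.
Substituting the second reaction function into the first: p_{FlexHub} = 90 + 0.25(91.5 + 0.25p_{FlexHub}), which gives 0.9375p_{FlexHub} = 112.875 ⇒ p_{FlexHub} = 120.4.
Then p_{IronWorks} = 91.5 + 0.25·120.4 = 121.6.

120.4, 121.6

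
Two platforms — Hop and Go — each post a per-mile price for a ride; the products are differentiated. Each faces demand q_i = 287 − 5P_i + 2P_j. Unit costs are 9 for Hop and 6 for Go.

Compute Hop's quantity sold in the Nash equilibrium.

160.9375

Hop's profit: π = (P_{Hop} − 9)(287 − 5P_{Hop} + 2P_{Go}).
∂π/∂P_{Hop} = 332 − 10P_{Hop} + 2P_{Go} = 0 ⇒ P_{Hop} = 33.2 + 0.2P_{Go}.
Similarly P_{Go} = 31.7 + 0.2P_{Hop}.
Solving the two reaction functions simultaneously: (1 − (0.2)(0.2))P_{Hop} = 33.2 + 0.2·31.7, so 0.96P_{Hop} = 39.54 and P_{Hop} = 41.1875.
Then P_{Go} = 31.7 + 0.2·41.1875 = 39.9375.
q_{Hop} = 287 − 5·41.1875 + 2·39.9375 = 160.9375.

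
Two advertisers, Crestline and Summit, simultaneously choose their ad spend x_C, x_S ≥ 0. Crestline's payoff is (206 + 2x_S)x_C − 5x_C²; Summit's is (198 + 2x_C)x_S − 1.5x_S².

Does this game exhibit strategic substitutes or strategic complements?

Expanding Crestline's payoff: 206x_C + 2x_Sx_C − 5x_C².
∂π/∂x_C = 206 + 2x_S − 10x_C = 0, so x_C = 20.6 + 0.2x_S.
The best-response slope dx_C/dx_S = 0.2 > 0: the reaction function is upward-sloping, so the choices are strategic complements.

strategic complements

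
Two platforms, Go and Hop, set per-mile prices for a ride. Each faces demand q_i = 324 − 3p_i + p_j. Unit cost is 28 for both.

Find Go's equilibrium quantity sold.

160.8

Go's profit: π = (p_{Go} − 28)(324 − 3p_{Go} + p_{Hop}).
∂π/∂p_{Go} = 408 − 6p_{Go} + p_{Hop} = 0 ⇒ p_{Go} = 68 + (1/6)p_{Hop}.
The game is symmetric, so in equilibrium p_{Hop} = p_{Go}: the reaction function gives (5/6)p_{Go} = 68, hence p_{Go} = 81.6.
q_{Go} = 324 − 3·81.6 + 81.6 = 160.8.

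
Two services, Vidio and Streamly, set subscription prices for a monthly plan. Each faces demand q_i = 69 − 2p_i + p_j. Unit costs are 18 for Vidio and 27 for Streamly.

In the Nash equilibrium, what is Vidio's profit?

Vidio's profit: π = (p_{Vidio} − 18)(69 − 2p_{Vidio} + p_{Streamly}).
∂π/∂p_{Vidio} = 105 − 4p_{Vidio} + p_{Streamly} = 0 ⇒ p_{Vidio} = 26.25 + 0.25p_{Streamly}.
Similarly p_{Streamly} = 30.75 + 0.25p_{Vidio}.
Solving the two reaction functions simultaneously: (1 − (0.25)(0.25))p_{Vidio} = 26.25 + 0.25·30.75, so 0.9375p_{Vidio} = 33.9375 and p_{Vidio} = 36.2.
Then p_{Streamly} = 30.75 + 0.25·36.2 = 39.8.
q_{Vidio} = 69 − 2·36.2 + 39.8 = 36.4.
Profit = (36.2 − 18)·36.4 = 662.48.

662.48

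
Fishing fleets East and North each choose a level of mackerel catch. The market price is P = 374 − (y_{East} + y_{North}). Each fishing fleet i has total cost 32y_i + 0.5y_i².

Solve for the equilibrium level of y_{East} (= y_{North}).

Fishing fleet East's profit: π = y_{East}(374 − (y_{East} + y_{North})) − 32y_{East} − 0.5y_{East}².
∂π/∂y_{East} = 342 − 3y_{East} − y_{North} = 0, so y_{East} = 114 − (1/3)y_{North}.
Setting y_{East} = y_{North} in the reaction function: y_{East} = 114 − (1/3)y_{East}, so y_{East} = 114 / (4/3) = 85.5.

85.5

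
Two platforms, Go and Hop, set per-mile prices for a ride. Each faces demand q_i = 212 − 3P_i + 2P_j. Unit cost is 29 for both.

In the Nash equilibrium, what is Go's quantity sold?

137.25

Go's profit: π = (P_{Go} − 29)(212 − 3P_{Go} + 2P_{Hop}).
∂π/∂P_{Go} = 299 − 6P_{Go} + 2P_{Hop} = 0 ⇒ P_{Go} = 299/6 + (1/3)P_{Hop}.
The game is symmetric, so in equilibrium P_{Hop} = P_{Go}: the reaction function gives (2/3)P_{Go} = 299/6, hence P_{Go} = 74.75.
q_{Go} = 212 − 3·74.75 + 2·74.75 = 137.25.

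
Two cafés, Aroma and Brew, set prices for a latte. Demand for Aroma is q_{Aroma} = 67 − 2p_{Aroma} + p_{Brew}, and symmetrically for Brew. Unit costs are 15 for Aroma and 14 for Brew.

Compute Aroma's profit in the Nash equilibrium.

591.68

Aroma's profit: π = (p_{Aroma} − 15)(67 − 2p_{Aroma} + p_{Brew}).
∂π/∂p_{Aroma} = 97 − 4p_{Aroma} + p_{Brew} = 0 ⇒ p_{Aroma} = 24.25 + 0.25p_{Brew}.
Similarly p_{Brew} = 23.75 + 0.25p_{Aroma}.
Substituting the second reaction function into the first: p_{Aroma} = 24.25 + 0.25(23.75 + 0.25p_{Aroma}), which gives 0.9375p_{Aroma} = 30.1875 ⇒ p_{Aroma} = 32.2.
Then p_{Brew} = 23.75 + 0.25·32.2 = 31.8.
q_{Aroma} = 67 − 2·32.2 + 31.8 = 34.4.
Profit = (32.2 − 15)·34.4 = 591.68.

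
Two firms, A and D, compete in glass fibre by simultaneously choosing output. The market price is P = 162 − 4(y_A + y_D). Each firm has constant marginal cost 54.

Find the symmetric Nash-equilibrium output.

Firm A's profit: π = y_A(162 − 4(y_A + y_D)) − 54y_A.
∂π/∂y_A = 108 − 8y_A − 4y_D = 0, so y_A = 13.5 − 0.5y_D.
By symmetry y_D = y_A; substituting into the reaction function, 1.5y_A = 13.5 and y_A = 9.

9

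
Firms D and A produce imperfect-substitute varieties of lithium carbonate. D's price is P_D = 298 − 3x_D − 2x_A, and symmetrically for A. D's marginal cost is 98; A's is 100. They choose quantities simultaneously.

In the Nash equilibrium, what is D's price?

173.375

Firm D's profit: π = x_D(298 − 3x_D − 2x_A) − 98x_D.
∂π/∂x_D = 200 − 6x_D − 2x_A = 0 ⇒ x_D = 100/3 − (1/3)x_A.
Similarly x_A = 33 − (1/3)x_D.
Plugging x_A into D's best response: x_D = 100/3 − (1/3)(33 − (1/3)x_D) ⇒ (8/9)x_D = 67/3, so x_D = 25.125.
Then x_A = 33 − (1/3)·25.125 = 24.625.
P_D = 298 − 3·25.125 − 2·24.625 = 173.375.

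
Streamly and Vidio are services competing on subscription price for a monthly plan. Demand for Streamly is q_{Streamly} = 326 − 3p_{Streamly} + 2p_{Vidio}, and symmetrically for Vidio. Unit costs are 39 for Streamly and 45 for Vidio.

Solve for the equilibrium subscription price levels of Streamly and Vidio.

Streamly's profit: π = (p_{Streamly} − 39)(326 − 3p_{Streamly} + 2p_{Vidio}).
∂π/∂p_{Streamly} = 443 − 6p_{Streamly} + 2p_{Vidio} = 0 ⇒ p_{Streamly} = 443/6 + (1/3)p_{Vidio}.
Similarly p_{Vidio} = 461/6 + (1/3)p_{Streamly}.
Plugging p_{Vidio} into Streamly's best response: p_{Streamly} = 443/6 + (1/3)(461/6 + (1/3)p_{Streamly}) ⇒ (8/9)p_{Streamly} = 895/9, so p_{Streamly} = 111.875.
Then p_{Vidio} = 461/6 + (1/3)·111.875 = 114.125.

111.875, 114.125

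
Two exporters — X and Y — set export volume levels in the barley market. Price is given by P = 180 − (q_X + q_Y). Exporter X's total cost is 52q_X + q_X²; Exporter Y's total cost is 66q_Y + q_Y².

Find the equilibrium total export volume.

Exporter X's profit: π = q_X(180 − (q_X + q_Y)) − 52q_X − q_X².
∂π/∂q_X = 128 − 4q_X − q_Y = 0, so q_X = 32 − 0.25q_Y.
By the same steps for Y: q_Y = 28.5 − 0.25q_X.
Solving the two reaction functions simultaneously: (1 − (−0.25)(−0.25))q_X = 32 − 0.25·28.5, so 0.9375q_X = 24.875 and q_X = 398/15.
Then q_Y = 28.5 − 0.25·(398/15) = 328/15.
Total export volume: 398/15 + 328/15 = 48.4.

48.4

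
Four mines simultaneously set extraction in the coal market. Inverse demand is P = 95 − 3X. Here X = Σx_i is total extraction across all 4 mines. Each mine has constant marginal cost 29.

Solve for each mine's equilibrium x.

A representative mine's profit is π_i = x_i(95 − 3X) − 29x_i, with X = x_i + Σ_{j≠i} x_j.
First-order condition: 66 − 6x_i − 3Σ_{j≠i} x_j = 0.
Imposing symmetry (x_j = x for all j) turns Σ_{j≠i} x_j into 3x, so 66 = 15x and x = 4.4.

4.4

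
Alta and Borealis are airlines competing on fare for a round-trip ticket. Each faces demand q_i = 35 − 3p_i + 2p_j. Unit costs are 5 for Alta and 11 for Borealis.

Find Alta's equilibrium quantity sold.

25.875

Alta's profit: π = (p_{Alta} − 5)(35 − 3p_{Alta} + 2p_{Borealis}).
∂π/∂p_{Alta} = 50 − 6p_{Alta} + 2p_{Borealis} = 0 ⇒ p_{Alta} = 25/3 + (1/3)p_{Borealis}.
Similarly p_{Borealis} = 34/3 + (1/3)p_{Alta}.
Substituting the second reaction function into the first: p_{Alta} = 25/3 + (1/3)(34/3 + (1/3)p_{Alta}), which gives (8/9)p_{Alta} = 109/9 ⇒ p_{Alta} = 13.625.
Then p_{Borealis} = 34/3 + (1/3)·13.625 = 15.875.
q_{Alta} = 35 − 3·13.625 + 2·15.875 = 25.875.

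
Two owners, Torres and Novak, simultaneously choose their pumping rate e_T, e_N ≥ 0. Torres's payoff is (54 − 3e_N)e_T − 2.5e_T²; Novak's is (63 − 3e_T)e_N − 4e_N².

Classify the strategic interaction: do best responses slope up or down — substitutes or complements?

Expanding Torres's payoff: 54e_T − 3e_Ne_T − 2.5e_T².
∂π/∂e_T = 54 − 3e_N − 5e_T = 0, so e_T = 10.8 − 0.6e_N.
The best-response slope de_T/de_N = −0.6 < 0: the reaction function is downward-sloping, so the choices are strategic substitutes.

strategic substitutes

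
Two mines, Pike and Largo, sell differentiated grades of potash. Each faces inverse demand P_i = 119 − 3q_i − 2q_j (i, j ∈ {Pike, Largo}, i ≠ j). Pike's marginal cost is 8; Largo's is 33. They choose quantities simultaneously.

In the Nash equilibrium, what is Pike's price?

Mine Pike's profit: π = q_{Pike}(119 − 3q_{Pike} − 2q_{Largo}) − 8q_{Pike}.
∂π/∂q_{Pike} = 111 − 6q_{Pike} − 2q_{Largo} = 0 ⇒ q_{Pike} = 18.5 − (1/3)q_{Largo}.
Similarly q_{Largo} = 43/3 − (1/3)q_{Pike}.
Solving the two reaction functions simultaneously: (1 − (−1/3)(−1/3))q_{Pike} = 18.5 − (1/3)·(43/3), so (8/9)q_{Pike} = 247/18 and q_{Pike} = 15.4375.
Then q_{Largo} = 43/3 − (1/3)·15.4375 = 9.1875.
P_{Pike} = 119 − 3·15.4375 − 2·9.1875 = 54.3125.

54.3125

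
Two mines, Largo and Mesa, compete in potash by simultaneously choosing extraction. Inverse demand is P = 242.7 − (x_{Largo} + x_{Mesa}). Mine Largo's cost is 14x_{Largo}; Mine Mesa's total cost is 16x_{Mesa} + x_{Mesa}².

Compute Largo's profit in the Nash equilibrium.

Mine Largo's profit: π = x_{Largo}(242.7 − (x_{Largo} + x_{Mesa})) − 14x_{Largo}.
∂π/∂x_{Largo} = 228.7 − 2x_{Largo} − x_{Mesa} = 0, so x_{Largo} = 114.35 − 0.5x_{Mesa}.
For Mesa: ∂π/∂x_{Mesa} = 226.7 − 4x_{Mesa} − x_{Largo} = 0 ⇒ x_{Mesa} = 56.675 − 0.25x_{Largo}.
Plugging x_{Mesa} into Largo's best response: x_{Largo} = 114.35 − 0.5(56.675 − 0.25x_{Largo}) ⇒ 0.875x_{Largo} = 86.0125, so x_{Largo} = 98.3.
Then x_{Mesa} = 56.675 − 0.25·98.3 = 32.1.
Price P = 242.7 − 130.4 = 112.3.
Largo's profit: (112.3 − 14)·98.3 = 9662.89.

9662.89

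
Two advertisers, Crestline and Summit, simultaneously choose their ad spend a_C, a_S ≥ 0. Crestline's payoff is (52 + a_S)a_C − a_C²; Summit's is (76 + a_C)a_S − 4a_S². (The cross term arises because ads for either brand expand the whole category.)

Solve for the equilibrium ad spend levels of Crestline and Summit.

Expanding Crestline's payoff: 52a_C + a_Sa_C − a_C².
∂π/∂a_C = 52 + a_S − 2a_C = 0, so a_C = 26 + 0.5a_S.
Likewise for Summit: a_S = 9.5 + 0.125a_C.
Plugging a_S into Crestline's best response: a_C = 26 + 0.5(9.5 + 0.125a_C) ⇒ 0.9375a_C = 30.75, so a_C = 32.8.
Then a_S = 9.5 + 0.125·32.8 = 13.6.

32.8, 13.6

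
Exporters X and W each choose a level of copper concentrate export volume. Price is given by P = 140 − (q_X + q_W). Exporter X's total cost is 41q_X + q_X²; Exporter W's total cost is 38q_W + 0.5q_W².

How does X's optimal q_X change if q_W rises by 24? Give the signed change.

Exporter X's profit: π = q_X(140 − (q_X + q_W)) − 41q_X − q_X².
∂π/∂q_X = 99 − 4q_X − q_W = 0, so q_X = 24.75 − 0.25q_W.
The reaction-function slope is −0.25, so a 24-unit rise in q_W moves q_X by −0.25 × 24 = −6. X's best response falls — the actions are strategic substitutes.

-6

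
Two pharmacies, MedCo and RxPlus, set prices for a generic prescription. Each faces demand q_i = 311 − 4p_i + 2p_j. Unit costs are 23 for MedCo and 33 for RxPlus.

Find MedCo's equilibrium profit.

MedCo's profit: π = (p_{MedCo} − 23)(311 − 4p_{MedCo} + 2p_{RxPlus}).
∂π/∂p_{MedCo} = 403 − 8p_{MedCo} + 2p_{RxPlus} = 0 ⇒ p_{MedCo} = 50.375 + 0.25p_{RxPlus}.
Similarly p_{RxPlus} = 55.375 + 0.25p_{MedCo}.
Plugging p_{RxPlus} into MedCo's best response: p_{MedCo} = 50.375 + 0.25(55.375 + 0.25p_{MedCo}) ⇒ 0.9375p_{MedCo} = 2055/32, so p_{MedCo} = 68.5.
Then p_{RxPlus} = 55.375 + 0.25·68.5 = 72.5.
q_{MedCo} = 311 − 4·68.5 + 2·72.5 = 182.
Profit = (68.5 − 23)·182 = 8281.

8281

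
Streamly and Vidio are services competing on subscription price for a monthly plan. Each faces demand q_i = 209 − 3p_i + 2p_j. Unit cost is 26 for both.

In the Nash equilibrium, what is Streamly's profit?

6279.1875

Streamly's profit: π = (p_{Streamly} − 26)(209 − 3p_{Streamly} + 2p_{Vidio}).
∂π/∂p_{Streamly} = 287 − 6p_{Streamly} + 2p_{Vidio} = 0 ⇒ p_{Streamly} = 287/6 + (1/3)p_{Vidio}.
The game is symmetric, so in equilibrium p_{Vidio} = p_{Streamly}: the reaction function gives (2/3)p_{Streamly} = 287/6, hence p_{Streamly} = 71.75.
q_{Streamly} = 209 − 3·71.75 + 2·71.75 = 137.25.
Profit = (71.75 − 26)·137.25 = 6279.1875.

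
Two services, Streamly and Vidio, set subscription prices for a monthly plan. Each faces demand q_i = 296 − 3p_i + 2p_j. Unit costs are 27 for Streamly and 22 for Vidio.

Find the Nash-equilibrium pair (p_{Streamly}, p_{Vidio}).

Streamly's profit: π = (p_{Streamly} − 27)(296 − 3p_{Streamly} + 2p_{Vidio}).
∂π/∂p_{Streamly} = 377 − 6p_{Streamly} + 2p_{Vidio} = 0 ⇒ p_{Streamly} = 377/6 + (1/3)p_{Vidio}.
Similarly p_{Vidio} = 181/3 + (1/3)p_{Streamly}.
Plugging p_{Vidio} into Streamly's best response: p_{Streamly} = 377/6 + (1/3)(181/3 + (1/3)p_{Streamly}) ⇒ (8/9)p_{Streamly} = 1493/18, so p_{Streamly} = 93.3125.
Then p_{Vidio} = 181/3 + (1/3)·93.3125 = 91.4375.

93.3125, 91.4375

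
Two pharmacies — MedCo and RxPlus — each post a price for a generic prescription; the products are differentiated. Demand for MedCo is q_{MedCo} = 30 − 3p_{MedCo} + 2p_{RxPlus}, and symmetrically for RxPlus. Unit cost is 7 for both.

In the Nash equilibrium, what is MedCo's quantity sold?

MedCo's profit: π = (p_{MedCo} − 7)(30 − 3p_{MedCo} + 2p_{RxPlus}).
∂π/∂p_{MedCo} = 51 − 6p_{MedCo} + 2p_{RxPlus} = 0 ⇒ p_{MedCo} = 8.5 + (1/3)p_{RxPlus}.
The game is symmetric, so in equilibrium p_{RxPlus} = p_{MedCo}: the reaction function gives (2/3)p_{MedCo} = 8.5, hence p_{MedCo} = 12.75.
q_{MedCo} = 30 − 3·12.75 + 2·12.75 = 17.25.

17.25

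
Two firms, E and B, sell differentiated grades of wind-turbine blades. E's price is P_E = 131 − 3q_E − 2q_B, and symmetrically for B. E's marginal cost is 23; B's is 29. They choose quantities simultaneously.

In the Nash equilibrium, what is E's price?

Firm E's profit: π = q_E(131 − 3q_E − 2q_B) − 23q_E.
∂π/∂q_E = 108 − 6q_E − 2q_B = 0 ⇒ q_E = 18 − (1/3)q_B.
Similarly q_B = 17 − (1/3)q_E.
Substituting the second reaction function into the first: q_E = 18 − (1/3)(17 − (1/3)q_E), which gives (8/9)q_E = 37/3 ⇒ q_E = 13.875.
Then q_B = 17 − (1/3)·13.875 = 12.375.
P_E = 131 − 3·13.875 − 2·12.375 = 64.625.

64.625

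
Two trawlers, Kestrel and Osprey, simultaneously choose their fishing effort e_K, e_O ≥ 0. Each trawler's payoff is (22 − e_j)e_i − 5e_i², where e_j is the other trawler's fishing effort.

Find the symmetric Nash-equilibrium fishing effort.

2

Kestrel's payoff is (22 − e_O)e_K − 5e_K².
∂π/∂e_K = 22 − e_O − 10e_K = 0, so e_K = 2.2 − 0.1e_O.
The game is symmetric, so in equilibrium e_O = e_K: the reaction function gives 1.1e_K = 2.2, hence e_K = 2.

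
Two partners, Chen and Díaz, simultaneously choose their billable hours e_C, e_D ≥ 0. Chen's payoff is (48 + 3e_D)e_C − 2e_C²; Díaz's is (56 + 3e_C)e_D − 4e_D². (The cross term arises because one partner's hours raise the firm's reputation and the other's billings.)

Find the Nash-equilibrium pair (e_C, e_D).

Expanding Chen's payoff: 48e_C + 3e_De_C − 2e_C².
∂π/∂e_C = 48 + 3e_D − 4e_C = 0, so e_C = 12 + 0.75e_D.
Likewise for Díaz: e_D = 7 + 0.375e_C.
Substituting the second reaction function into the first: e_C = 12 + 0.75(7 + 0.375e_C), which gives (23/32)e_C = 17.25 ⇒ e_C = 24.
Then e_D = 7 + 0.375·24 = 16.

24, 16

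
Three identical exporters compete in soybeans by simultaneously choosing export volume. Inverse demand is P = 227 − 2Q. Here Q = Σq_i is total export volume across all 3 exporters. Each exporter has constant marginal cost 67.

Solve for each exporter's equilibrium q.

20

A representative exporter's profit is π_i = q_i(227 − 2Q) − 67q_i, with Q = q_i + Σ_{j≠i} q_j.
First-order condition: 160 − 4q_i − 2Σ_{j≠i} q_j = 0.
In a symmetric equilibrium every exporter chooses the same q, so Σ_{j≠i} q_j = 2q. The condition becomes 160 − 8q = 0, giving q = 160/8 = 20.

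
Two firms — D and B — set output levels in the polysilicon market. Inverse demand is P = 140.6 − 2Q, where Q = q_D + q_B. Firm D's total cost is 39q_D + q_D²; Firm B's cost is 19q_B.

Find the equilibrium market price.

Firm D's profit: π = q_D(140.6 − 2(q_D + q_B)) − 39q_D − q_D².
∂π/∂q_D = 101.6 − 6q_D − 2q_B = 0, so q_D = 254/15 − (1/3)q_B.
For B: ∂π/∂q_B = 121.6 − 4q_B − 2q_D = 0 ⇒ q_B = 30.4 − 0.5q_D.
Substituting the second reaction function into the first: q_D = 254/15 − (1/3)(30.4 − 0.5q_D), which gives (5/6)q_D = 6.8 ⇒ q_D = 8.16.
Then q_B = 30.4 − 0.5·8.16 = 26.32.
Equilibrium price: P = 140.6 − 2·34.48 = 71.64.

71.64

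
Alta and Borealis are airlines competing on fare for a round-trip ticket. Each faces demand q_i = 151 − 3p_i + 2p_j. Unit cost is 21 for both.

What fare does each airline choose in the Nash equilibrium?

Alta's profit: π = (p_{Alta} − 21)(151 − 3p_{Alta} + 2p_{Borealis}).
∂π/∂p_{Alta} = 214 − 6p_{Alta} + 2p_{Borealis} = 0 ⇒ p_{Alta} = 107/3 + (1/3)p_{Borealis}.
The game is symmetric, so in equilibrium p_{Borealis} = p_{Alta}: the reaction function gives (2/3)p_{Alta} = 107/3, hence p_{Alta} = 53.5.

53.5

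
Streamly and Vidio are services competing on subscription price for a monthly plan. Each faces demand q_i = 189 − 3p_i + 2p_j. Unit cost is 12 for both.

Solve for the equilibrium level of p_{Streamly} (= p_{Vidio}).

Streamly's profit: π = (p_{Streamly} − 12)(189 − 3p_{Streamly} + 2p_{Vidio}).
∂π/∂p_{Streamly} = 225 − 6p_{Streamly} + 2p_{Vidio} = 0 ⇒ p_{Streamly} = 37.5 + (1/3)p_{Vidio}.
The game is symmetric, so in equilibrium p_{Vidio} = p_{Streamly}: the reaction function gives (2/3)p_{Streamly} = 37.5, hence p_{Streamly} = 56.25.

56.25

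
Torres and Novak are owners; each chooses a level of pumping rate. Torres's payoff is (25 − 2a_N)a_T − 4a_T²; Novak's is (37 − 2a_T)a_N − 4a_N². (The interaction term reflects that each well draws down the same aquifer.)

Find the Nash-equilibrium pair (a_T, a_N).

Expanding Torres's payoff: 25a_T − 2a_Na_T − 4a_T².
∂π/∂a_T = 25 − 2a_N − 8a_T = 0, so a_T = 3.125 − 0.25a_N.
Likewise for Novak: a_N = 4.625 − 0.25a_T.
Substituting the second reaction function into the first: a_T = 3.125 − 0.25(4.625 − 0.25a_T), which gives 0.9375a_T = 63/32 ⇒ a_T = 2.1.
Then a_N = 4.625 − 0.25·2.1 = 4.1.

2.1, 4.1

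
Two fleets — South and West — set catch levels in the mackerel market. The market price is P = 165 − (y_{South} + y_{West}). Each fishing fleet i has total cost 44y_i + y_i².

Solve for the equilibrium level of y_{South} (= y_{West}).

24.2

Fishing fleet South's profit: π = y_{South}(165 − (y_{South} + y_{West})) − 44y_{South} − y_{South}².
∂π/∂y_{South} = 121 − 4y_{South} − y_{West} = 0, so y_{South} = 30.25 − 0.25y_{West}.
Setting y_{South} = y_{West} in the reaction function: y_{South} = 30.25 − 0.25y_{South}, so y_{South} = 30.25 / 1.25 = 24.2.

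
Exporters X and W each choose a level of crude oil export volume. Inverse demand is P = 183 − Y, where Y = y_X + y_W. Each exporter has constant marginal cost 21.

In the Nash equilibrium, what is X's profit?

2916

Exporter X's profit: π = y_X(183 − (y_X + y_W)) − 21y_X.
∂π/∂y_X = 162 − 2y_X − y_W = 0, so y_X = 81 − 0.5y_W.
The game is symmetric, so in equilibrium y_W = y_X: the reaction function gives 1.5y_X = 81, hence y_X = 54.
Price P = 183 − 108 = 75.
X's profit: (75 − 21)·54 = 2916.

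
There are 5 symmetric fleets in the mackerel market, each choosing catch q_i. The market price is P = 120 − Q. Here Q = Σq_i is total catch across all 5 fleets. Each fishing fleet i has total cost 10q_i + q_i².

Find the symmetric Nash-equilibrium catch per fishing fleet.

A representative fishing fleet's profit is π_i = q_i(120 − Q) − 10q_i − q_i², with Q = q_i + Σ_{j≠i} q_j.
First-order condition: 110 − 4q_i − Σ_{j≠i} q_j = 0.
With identical fishing fleets, set every q_j = q: then 110 − 4q − 4q = 0, i.e. q = 110/8 = 13.75.

13.75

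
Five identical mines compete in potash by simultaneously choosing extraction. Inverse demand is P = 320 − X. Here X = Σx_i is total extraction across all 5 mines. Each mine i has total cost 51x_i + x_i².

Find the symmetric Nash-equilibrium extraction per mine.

A representative mine's profit is π_i = x_i(320 − X) − 51x_i − x_i², with X = x_i + Σ_{j≠i} x_j.
First-order condition: 269 − 4x_i − Σ_{j≠i} x_j = 0.
In a symmetric equilibrium every mine chooses the same x, so Σ_{j≠i} x_j = 4x. The condition becomes 269 − 8x = 0, giving x = 269/8 = 33.625.

33.625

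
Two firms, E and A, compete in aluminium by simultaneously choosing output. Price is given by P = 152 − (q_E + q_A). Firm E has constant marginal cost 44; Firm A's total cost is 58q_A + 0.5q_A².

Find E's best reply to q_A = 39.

Firm E's profit: π = q_E(152 − (q_E + q_A)) − 44q_E.
∂π/∂q_E = 108 − 2q_E − q_A = 0, so q_E = 54 − 0.5q_A.
At q_A = 39: q_E = 54 − 0.5·39 = 34.5.

34.5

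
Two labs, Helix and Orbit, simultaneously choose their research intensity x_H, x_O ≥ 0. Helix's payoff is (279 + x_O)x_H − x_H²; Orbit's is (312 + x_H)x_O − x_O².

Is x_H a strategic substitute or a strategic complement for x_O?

Expanding Helix's payoff: 279x_H + x_Ox_H − x_H².
∂π/∂x_H = 279 + x_O − 2x_H = 0, so x_H = 139.5 + 0.5x_O.
The best-response slope dx_H/dx_O = 0.5 > 0: the reaction function is upward-sloping, so the choices are strategic complements.

strategic complements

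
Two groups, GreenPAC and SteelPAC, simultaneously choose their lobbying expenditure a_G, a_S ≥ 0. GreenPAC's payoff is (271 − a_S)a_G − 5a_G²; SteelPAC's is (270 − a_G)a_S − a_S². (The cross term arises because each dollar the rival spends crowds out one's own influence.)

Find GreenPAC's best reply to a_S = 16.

Expanding GreenPAC's payoff: 271a_G − a_Sa_G − 5a_G².
∂π/∂a_G = 271 − a_S − 10a_G = 0, so a_G = 27.1 − 0.1a_S.
At a_S = 16: a_G = 27.1 − 0.1·16 = 25.5.

25.5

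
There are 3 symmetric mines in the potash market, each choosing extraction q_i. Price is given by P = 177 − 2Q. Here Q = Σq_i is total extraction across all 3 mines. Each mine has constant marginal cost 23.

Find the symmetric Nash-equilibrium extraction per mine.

A representative mine's profit is π_i = q_i(177 − 2Q) − 23q_i, with Q = q_i + Σ_{j≠i} q_j.
First-order condition: 154 − 4q_i − 2Σ_{j≠i} q_j = 0.
In a symmetric equilibrium every mine chooses the same q, so Σ_{j≠i} q_j = 2q. The condition becomes 154 − 8q = 0, giving q = 154/8 = 19.25.

19.25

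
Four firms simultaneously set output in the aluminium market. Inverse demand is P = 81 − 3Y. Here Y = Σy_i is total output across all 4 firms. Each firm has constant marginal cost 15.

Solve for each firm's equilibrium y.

4.4

A representative firm's profit is π_i = y_i(81 − 3Y) − 15y_i, with Y = y_i + Σ_{j≠i} y_j.
First-order condition: 66 − 6y_i − 3Σ_{j≠i} y_j = 0.
In a symmetric equilibrium every firm chooses the same y, so Σ_{j≠i} y_j = 3y. The condition becomes 66 − 15y = 0, giving y = 66/15 = 4.4.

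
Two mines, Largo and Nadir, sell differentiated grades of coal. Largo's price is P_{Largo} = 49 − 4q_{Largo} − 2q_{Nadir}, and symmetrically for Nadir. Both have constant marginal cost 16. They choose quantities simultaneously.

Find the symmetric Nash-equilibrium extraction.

Mine Largo's profit: π = q_{Largo}(49 − 4q_{Largo} − 2q_{Nadir}) − 16q_{Largo}.
∂π/∂q_{Largo} = 33 − 8q_{Largo} − 2q_{Nadir} = 0 ⇒ q_{Largo} = 4.125 − 0.25q_{Nadir}.
Setting q_{Largo} = q_{Nadir} in the reaction function: q_{Largo} = 4.125 − 0.25q_{Largo}, so q_{Largo} = 4.125 / 1.25 = 3.3.

3.3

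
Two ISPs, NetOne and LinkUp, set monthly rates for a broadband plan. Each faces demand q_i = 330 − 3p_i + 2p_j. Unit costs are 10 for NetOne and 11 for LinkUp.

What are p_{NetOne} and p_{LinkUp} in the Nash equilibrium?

90.1875, 90.5625

NetOne's profit: π = (p_{NetOne} − 10)(330 − 3p_{NetOne} + 2p_{LinkUp}).
∂π/∂p_{NetOne} = 360 − 6p_{NetOne} + 2p_{LinkUp} = 0 ⇒ p_{NetOne} = 60 + (1/3)p_{LinkUp}.
Similarly p_{LinkUp} = 60.5 + (1/3)p_{NetOne}.
Substituting the second reaction function into the first: p_{NetOne} = 60 + (1/3)(60.5 + (1/3)p_{NetOne}), which gives (8/9)p_{NetOne} = 481/6 ⇒ p_{NetOne} = 90.1875.
Then p_{LinkUp} = 60.5 + (1/3)·90.1875 = 90.5625.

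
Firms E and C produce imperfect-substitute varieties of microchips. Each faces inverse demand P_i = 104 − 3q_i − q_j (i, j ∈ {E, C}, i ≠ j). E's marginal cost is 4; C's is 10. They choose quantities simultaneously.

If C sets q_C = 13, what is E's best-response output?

14.5

Firm E's profit: π = q_E(104 − 3q_E − q_C) − 4q_E.
∂π/∂q_E = 100 − 6q_E − q_C = 0 ⇒ q_E = 50/3 − (1/6)q_C.
At q_C = 13: q_E = 50/3 − (1/6)·13 = 14.5.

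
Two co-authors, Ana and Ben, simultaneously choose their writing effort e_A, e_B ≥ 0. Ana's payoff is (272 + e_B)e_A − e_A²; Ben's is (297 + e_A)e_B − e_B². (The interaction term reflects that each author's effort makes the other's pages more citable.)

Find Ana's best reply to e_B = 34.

Expanding Ana's payoff: 272e_A + e_Be_A − e_A².
∂π/∂e_A = 272 + e_B − 2e_A = 0, so e_A = 136 + 0.5e_B.
At e_B = 34: e_A = 136 + 0.5·34 = 153.

153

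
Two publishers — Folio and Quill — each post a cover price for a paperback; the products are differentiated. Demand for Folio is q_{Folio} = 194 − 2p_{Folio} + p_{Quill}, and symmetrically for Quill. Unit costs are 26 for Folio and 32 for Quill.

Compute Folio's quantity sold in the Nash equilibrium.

Folio's profit: π = (p_{Folio} − 26)(194 − 2p_{Folio} + p_{Quill}).
∂π/∂p_{Folio} = 246 − 4p_{Folio} + p_{Quill} = 0 ⇒ p_{Folio} = 61.5 + 0.25p_{Quill}.
Similarly p_{Quill} = 64.5 + 0.25p_{Folio}.
Solving the two reaction functions simultaneously: (1 − (0.25)(0.25))p_{Folio} = 61.5 + 0.25·64.5, so 0.9375p_{Folio} = 77.625 and p_{Folio} = 82.8.
Then p_{Quill} = 64.5 + 0.25·82.8 = 85.2.
q_{Folio} = 194 − 2·82.8 + 85.2 = 113.6.

113.6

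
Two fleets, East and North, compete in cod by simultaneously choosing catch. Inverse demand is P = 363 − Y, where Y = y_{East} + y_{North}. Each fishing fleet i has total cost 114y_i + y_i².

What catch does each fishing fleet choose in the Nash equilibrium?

Fishing fleet East's profit: π = y_{East}(363 − (y_{East} + y_{North})) − 114y_{East} − y_{East}².
∂π/∂y_{East} = 249 − 4y_{East} − y_{North} = 0, so y_{East} = 62.25 − 0.25y_{North}.
The game is symmetric, so in equilibrium y_{North} = y_{East}: the reaction function gives 1.25y_{East} = 62.25, hence y_{East} = 49.8.

49.8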